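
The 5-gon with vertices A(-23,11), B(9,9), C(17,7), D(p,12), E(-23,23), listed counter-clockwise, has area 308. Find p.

Write out the shoelace sum; only the two edges meeting at D involve p:
2·Area = [(17·12 − p·7) + (p·23 − (-23)·12)] + -120
       = 16·p + 360 = 616
⇒ p = 16.

16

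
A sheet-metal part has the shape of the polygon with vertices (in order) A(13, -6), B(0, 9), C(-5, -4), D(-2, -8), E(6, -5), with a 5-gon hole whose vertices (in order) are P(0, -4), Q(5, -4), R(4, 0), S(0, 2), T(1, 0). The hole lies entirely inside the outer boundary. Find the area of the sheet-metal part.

121.5

Outer boundary:
Σ = (117) + (45) + (32) + (58) + (29) = 281
Area = |Σ|/2 = 140.5.
Hole:
P→Q: (0)(-4) − (5)(-4) = 20
Q→R: (5)(0) − (4)(-4) = 16
R→S: (4)(2) − (0)(0) = 8
S→T: (0)(0) − (1)(2) = -2
T→P: (1)(-4) − (0)(0) = -4
Σ = 38
Area = |Σ|/2 = 19.
Net area = 140.5 − 19 = 121.5.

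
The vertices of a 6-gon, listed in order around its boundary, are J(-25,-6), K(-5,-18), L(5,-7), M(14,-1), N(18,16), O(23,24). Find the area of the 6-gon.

Apply the shoelace formula: 2A = Σ (x_i·y_{i+1} − x_{i+1}·y_i), indices taken mod 6.
Σ = (420) + (125) + (93) + (242) + (64) + (462) = 1406
Area = |Σ|/2 = 703.

703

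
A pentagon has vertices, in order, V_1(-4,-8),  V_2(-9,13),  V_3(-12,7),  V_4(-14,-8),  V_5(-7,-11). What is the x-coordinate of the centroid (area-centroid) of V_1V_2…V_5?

Apply the shoelace (surveyor's) formula. First the cross-terms c_i = x_i·y_{i+1} − x_{i+1}·y_i:
  -124, 93, 194, 98, 12  ⇒  2A = 273, A = 136.5.
Then Σ (x_i + x_{i+1})·c_i = -7575, so x̄ = -7575 / (6·136.5) = -2525/273.

-2525/273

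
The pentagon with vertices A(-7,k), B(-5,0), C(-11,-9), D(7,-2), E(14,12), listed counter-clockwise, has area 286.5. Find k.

Write out the shoelace sum; only the two edges meeting at A involve k:
2·Area = [(14·k − (-7)·12) + ((-7)·0 − (-5)·k)] + 242
       = 19·k + 326 = 573
⇒ k = 13.

13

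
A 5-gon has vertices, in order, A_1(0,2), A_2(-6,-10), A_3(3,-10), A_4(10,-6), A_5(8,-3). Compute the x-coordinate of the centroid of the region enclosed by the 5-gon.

Apply the surveyor's formula. First the cross-terms c_i = x_i·y_{i+1} − x_{i+1}·y_i:
  12, 90, 82, 18, 16  ⇒  2A = 218, A = 109.
Then Σ (x_i + x_{i+1})·c_i = 1176, so x̄ = 1176 / (6·109) = 196/109.

196/109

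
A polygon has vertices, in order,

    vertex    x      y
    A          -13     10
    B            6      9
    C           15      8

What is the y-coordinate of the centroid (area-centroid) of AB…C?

9

Apply the shoelace (surveyor's) formula. First the cross-terms c_i = x_i·y_{i+1} − x_{i+1}·y_i:
  -177, -87, 254  ⇒  2A = -10, A = -5.
Then Σ (y_i + y_{i+1})·c_i = -270, so ȳ = -270 / (6·(-5)) = 9.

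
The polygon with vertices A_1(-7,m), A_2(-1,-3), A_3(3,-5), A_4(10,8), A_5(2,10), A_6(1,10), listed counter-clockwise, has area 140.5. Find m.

4

The doubled signed area Σ (x_i y_{i+1} − x_{i+1} y_i) is linear in m.
With m=0 it equals 273; the coefficient of m is 2 (from the two edges through A_1).
So 2·m + 273 = 2·140.5 = 281 ⇒ m = 4.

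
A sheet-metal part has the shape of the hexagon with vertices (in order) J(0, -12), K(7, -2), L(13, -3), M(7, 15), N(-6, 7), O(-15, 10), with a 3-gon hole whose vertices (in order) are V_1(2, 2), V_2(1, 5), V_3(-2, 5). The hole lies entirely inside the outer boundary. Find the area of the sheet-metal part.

Outer boundary:
Apply the shoelace formula: 2A = Σ (x_i·y_{i+1} − x_{i+1}·y_i), indices taken mod 6.
Σ = (84) + (5) + (216) + (139) + (45) + (180) = 669
Area = |Σ|/2 = 334.5.
Hole:
Cross-terms: 8, 15, -14  ⇒  Σ = 9
Area = |Σ|/2 = 4.5.
Net area = 334.5 − 4.5 = 330.

330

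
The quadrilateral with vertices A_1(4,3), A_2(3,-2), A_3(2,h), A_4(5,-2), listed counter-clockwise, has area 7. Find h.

-4

The doubled signed area Σ (x_i y_{i+1} − x_{i+1} y_i) is linear in h.
With h=0 it equals 6; the coefficient of h is -2 (from the two edges through A_3).
So -2·h + 6 = 2·7 = 14 ⇒ h = -4.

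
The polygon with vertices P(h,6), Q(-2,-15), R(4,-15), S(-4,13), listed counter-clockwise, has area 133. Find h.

-7

The doubled signed area Σ (x_i y_{i+1} − x_{i+1} y_i) is linear in h.
With h=0 it equals 70; the coefficient of h is -28 (from the two edges through P).
So -28·h + 70 = 2·133 = 266 ⇒ h = -7.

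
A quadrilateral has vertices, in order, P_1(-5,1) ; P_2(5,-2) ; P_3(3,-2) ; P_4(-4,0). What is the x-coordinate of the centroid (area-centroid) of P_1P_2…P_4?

-4/11

Apply the shoelace (surveyor's) formula. First the cross-terms c_i = x_i·y_{i+1} − x_{i+1}·y_i:
  5, -4, -8, -4  ⇒  2A = -11, A = -5.5.
Then Σ (x_i + x_{i+1})·c_i = 12, so x̄ = 12 / (6·(-5.5)) = -4/11.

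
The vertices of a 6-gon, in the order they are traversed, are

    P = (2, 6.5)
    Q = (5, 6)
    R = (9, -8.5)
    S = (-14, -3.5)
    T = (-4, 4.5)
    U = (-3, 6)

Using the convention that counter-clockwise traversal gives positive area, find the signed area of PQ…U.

-193.25

Cross-terms: -20.5, -96.5, -150.5, -77, -10.5, -31.5  ⇒  Σ = -386.5
Signed area = Σ/2 = -193.25 (negative ⇒ clockwise traversal).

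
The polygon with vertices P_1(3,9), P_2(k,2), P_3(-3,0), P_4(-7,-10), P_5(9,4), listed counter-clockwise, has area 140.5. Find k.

-12

The doubled signed area Σ (x_i y_{i+1} − x_{i+1} y_i) is linear in k.
With k=0 it equals 173; the coefficient of k is -9 (from the two edges through P_2).
So -9·k + 173 = 2·140.5 = 281 ⇒ k = -12.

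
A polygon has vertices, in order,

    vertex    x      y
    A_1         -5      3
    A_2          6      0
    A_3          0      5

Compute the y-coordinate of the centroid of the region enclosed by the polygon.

Apply Gauss's area formula. First the cross-terms c_i = x_i·y_{i+1} − x_{i+1}·y_i:
  -18, 30, 25  ⇒  2A = 37, A = 18.5.
Then Σ (y_i + y_{i+1})·c_i = 296, so ȳ = 296 / (6·18.5) = 8/3.

8/3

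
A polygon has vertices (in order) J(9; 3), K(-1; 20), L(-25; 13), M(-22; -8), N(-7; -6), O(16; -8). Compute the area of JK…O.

752

Apply Gauss's area formula: 2A = Σ (x_i·y_{i+1} − x_{i+1}·y_i), indices taken mod 6.
Σ = (183) + (487) + (486) + (76) + (152) + (120) = 1504
Area = |Σ|/2 = 752.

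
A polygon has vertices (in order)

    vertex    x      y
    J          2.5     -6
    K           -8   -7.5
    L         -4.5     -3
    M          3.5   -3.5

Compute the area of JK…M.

31.25

Σ = (-66.75) + (-9.75) + (26.25) + (-12.25) = -62.5
Area = |Σ|/2 = 31.25.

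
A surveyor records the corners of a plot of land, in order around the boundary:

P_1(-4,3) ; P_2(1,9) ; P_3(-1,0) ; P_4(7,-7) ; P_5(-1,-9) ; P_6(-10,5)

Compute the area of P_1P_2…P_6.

99

Apply the surveyor's formula: 2A = Σ (x_i·y_{i+1} − x_{i+1}·y_i), indices taken mod 6.
Σ = (-39) + (9) + (7) + (-70) + (-95) + (-10) = -198
Area = |Σ|/2 = 99.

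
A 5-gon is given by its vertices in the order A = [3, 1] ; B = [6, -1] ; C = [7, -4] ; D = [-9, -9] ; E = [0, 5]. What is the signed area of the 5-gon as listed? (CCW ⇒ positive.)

-92.5

A→B: (3)(-1) − (6)(1) = -9
B→C: (6)(-4) − (7)(-1) = -17
C→D: (7)(-9) − (-9)(-4) = -99
D→E: (-9)(5) − (0)(-9) = -45
E→A: (0)(1) − (3)(5) = -15
Σ = -185
Signed area = Σ/2 = -92.5 (negative ⇒ clockwise traversal).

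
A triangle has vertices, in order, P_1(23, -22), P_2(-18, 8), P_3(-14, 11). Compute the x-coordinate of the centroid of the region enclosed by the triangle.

-3

Apply the shoelace formula. First the cross-terms c_i = x_i·y_{i+1} − x_{i+1}·y_i:
  -212, -86, 55  ⇒  2A = -243, A = -121.5.
Then Σ (x_i + x_{i+1})·c_i = 2187, so x̄ = 2187 / (6·(-121.5)) = -3.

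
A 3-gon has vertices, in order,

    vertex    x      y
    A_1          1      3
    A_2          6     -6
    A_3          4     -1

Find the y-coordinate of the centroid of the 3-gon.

-4/3

Apply the shoelace (surveyor's) formula. First the cross-terms c_i = x_i·y_{i+1} − x_{i+1}·y_i:
  -24, 18, 13  ⇒  2A = 7, A = 3.5.
Then Σ (y_i + y_{i+1})·c_i = -28, so ȳ = -28 / (6·3.5) = -4/3.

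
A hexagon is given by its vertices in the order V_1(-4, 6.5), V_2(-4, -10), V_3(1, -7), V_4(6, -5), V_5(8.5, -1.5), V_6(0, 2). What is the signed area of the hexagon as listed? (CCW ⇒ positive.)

Apply the shoelace formula: 2A = Σ (x_i·y_{i+1} − x_{i+1}·y_i), indices taken mod 6.
Σ = (66) + (38) + (37) + (33.5) + (17) + (8) = 199.5
Signed area = Σ/2 = 99.75 (positive ⇒ counter-clockwise traversal).

99.75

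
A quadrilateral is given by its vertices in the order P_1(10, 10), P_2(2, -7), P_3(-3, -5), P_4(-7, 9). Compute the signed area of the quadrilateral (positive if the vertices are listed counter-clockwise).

Apply Gauss's area formula: 2A = Σ (x_i·y_{i+1} − x_{i+1}·y_i), indices taken mod 4.
Σ = (-90) + (-31) + (-62) + (-160) = -343
Signed area = Σ/2 = -171.5 (negative ⇒ clockwise traversal).

-171.5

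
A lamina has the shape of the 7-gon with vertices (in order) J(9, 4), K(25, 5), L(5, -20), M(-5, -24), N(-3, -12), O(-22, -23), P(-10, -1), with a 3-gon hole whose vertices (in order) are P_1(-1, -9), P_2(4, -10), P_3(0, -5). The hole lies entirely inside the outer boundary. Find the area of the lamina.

612.5

Outer boundary:
Apply the shoelace formula: 2A = Σ (x_i·y_{i+1} − x_{i+1}·y_i), indices taken mod 7.
Σ = (-55) + (-525) + (-220) + (-12) + (-195) + (-208) + (-31) = -1246
Area = |Σ|/2 = 623.
Hole:
Apply the shoelace formula: 2A = Σ (x_i·y_{i+1} − x_{i+1}·y_i), indices taken mod 3.
Σ = (46) + (-20) + (-5) = 21
Area = |Σ|/2 = 10.5.
Net area = 623 − 10.5 = 612.5.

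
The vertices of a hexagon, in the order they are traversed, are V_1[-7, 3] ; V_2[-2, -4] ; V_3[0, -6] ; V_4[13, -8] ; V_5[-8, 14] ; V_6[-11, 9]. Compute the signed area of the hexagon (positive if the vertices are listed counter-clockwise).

Cross-terms: 34, 12, 78, 118, 82, 30  ⇒  Σ = 354
Signed area = Σ/2 = 177 (positive ⇒ counter-clockwise traversal).

177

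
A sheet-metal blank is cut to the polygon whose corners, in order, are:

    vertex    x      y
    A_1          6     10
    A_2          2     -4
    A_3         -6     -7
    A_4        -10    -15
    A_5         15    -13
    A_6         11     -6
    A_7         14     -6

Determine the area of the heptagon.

Σ = (-44) + (-38) + (20) + (355) + (53) + (18) + (176) = 540
Area = |Σ|/2 = 270.

270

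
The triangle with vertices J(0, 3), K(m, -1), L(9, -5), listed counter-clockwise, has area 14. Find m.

The doubled signed area Σ (x_i y_{i+1} − x_{i+1} y_i) is linear in m.
With m=0 it equals 36; the coefficient of m is -8 (from the two edges through K).
So -8·m + 36 = 2·14 = 28 ⇒ m = 1.

1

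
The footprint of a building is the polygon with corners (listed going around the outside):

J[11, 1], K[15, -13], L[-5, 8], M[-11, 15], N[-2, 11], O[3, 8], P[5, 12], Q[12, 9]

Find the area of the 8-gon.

Apply the surveyor's formula: 2A = Σ (x_i·y_{i+1} − x_{i+1}·y_i), indices taken mod 8.
Σ = (-158) + (55) + (13) + (-91) + (-49) + (-4) + (-99) + (-87) = -420
Area = |Σ|/2 = 210.

210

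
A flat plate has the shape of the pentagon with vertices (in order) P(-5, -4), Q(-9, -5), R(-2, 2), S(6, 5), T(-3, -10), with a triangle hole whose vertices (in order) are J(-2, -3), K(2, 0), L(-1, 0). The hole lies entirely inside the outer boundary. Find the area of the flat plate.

Outer boundary:
Apply the shoelace formula: 2A = Σ (x_i·y_{i+1} − x_{i+1}·y_i), indices taken mod 5.
Cross-terms: -11, -28, -22, -45, -38  ⇒  Σ = -144
Area = |Σ|/2 = 72.
Hole:
Apply the surveyor's formula: 2A = Σ (x_i·y_{i+1} − x_{i+1}·y_i), indices taken mod 3.
Σ = (6) + (0) + (3) = 9
Area = |Σ|/2 = 4.5.
Net area = 72 − 4.5 = 67.5.

67.5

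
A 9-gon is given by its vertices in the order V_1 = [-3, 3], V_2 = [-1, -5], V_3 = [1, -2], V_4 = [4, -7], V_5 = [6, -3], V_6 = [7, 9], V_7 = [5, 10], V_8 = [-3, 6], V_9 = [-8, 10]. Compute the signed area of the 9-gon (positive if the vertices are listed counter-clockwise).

Apply the shoelace formula: 2A = Σ (x_i·y_{i+1} − x_{i+1}·y_i), indices taken mod 9.
Cross-terms: 18, 7, 1, 30, 75, 25, 60, 18, 6  ⇒  Σ = 240
Signed area = Σ/2 = 120 (positive ⇒ counter-clockwise traversal).

120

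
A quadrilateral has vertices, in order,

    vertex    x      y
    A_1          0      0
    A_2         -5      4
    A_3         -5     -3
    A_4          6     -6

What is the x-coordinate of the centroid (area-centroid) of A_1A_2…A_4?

Apply Gauss's area formula. First the cross-terms c_i = x_i·y_{i+1} − x_{i+1}·y_i:
  0, 35, 48, 0  ⇒  2A = 83, A = 41.5.
Then Σ (x_i + x_{i+1})·c_i = -302, so x̄ = -302 / (6·41.5) = -302/249.

-302/249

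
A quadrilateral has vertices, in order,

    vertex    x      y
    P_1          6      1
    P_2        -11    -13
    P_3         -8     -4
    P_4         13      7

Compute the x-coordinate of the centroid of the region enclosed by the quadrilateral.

Apply the shoelace formula. First the cross-terms c_i = x_i·y_{i+1} − x_{i+1}·y_i:
  -67, -60, -4, -29  ⇒  2A = -160, A = -80.
Then Σ (x_i + x_{i+1})·c_i = 904, so x̄ = 904 / (6·(-80)) = -113/60.

-113/60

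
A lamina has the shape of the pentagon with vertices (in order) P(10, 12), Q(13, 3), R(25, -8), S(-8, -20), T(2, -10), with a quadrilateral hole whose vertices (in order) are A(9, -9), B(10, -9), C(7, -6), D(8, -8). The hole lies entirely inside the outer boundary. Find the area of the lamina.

310.5

Outer boundary:
P→Q: (10)(3) − (13)(12) = -126
Q→R: (13)(-8) − (25)(3) = -179
R→S: (25)(-20) − (-8)(-8) = -564
S→T: (-8)(-10) − (2)(-20) = 120
T→P: (2)(12) − (10)(-10) = 124
Σ = -625
Area = |Σ|/2 = 312.5.
Hole:
Apply Gauss's area formula: 2A = Σ (x_i·y_{i+1} − x_{i+1}·y_i), indices taken mod 4.
Σ = (9) + (3) + (-8) + (0) = 4
Area = |Σ|/2 = 2.
Net area = 312.5 − 2 = 310.5.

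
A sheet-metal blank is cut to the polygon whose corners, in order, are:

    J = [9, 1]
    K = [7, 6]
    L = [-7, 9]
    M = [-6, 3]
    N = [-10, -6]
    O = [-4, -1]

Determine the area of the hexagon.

Apply the surveyor's formula: 2A = Σ (x_i·y_{i+1} − x_{i+1}·y_i), indices taken mod 6.
Σ = (47) + (105) + (33) + (66) + (-14) + (5) = 242
Area = |Σ|/2 = 121.

121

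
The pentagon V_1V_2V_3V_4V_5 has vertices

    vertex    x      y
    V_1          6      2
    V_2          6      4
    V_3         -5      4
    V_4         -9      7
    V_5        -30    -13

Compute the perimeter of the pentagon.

|V_1V_2| = √((0)² + (2)²) = √4 = 2
|V_2V_3| = √((-11)² + (0)²) = √121 = 11
|V_3V_4| = √((-4)² + (3)²) = √25 = 5
|V_4V_5| = √((-21)² + (-20)²) = √841 = 29
|V_5V_1| = √((36)² + (15)²) = √1521 = 39
Perimeter = 2 + 11 + 5 + 29 + 39 = 86.

86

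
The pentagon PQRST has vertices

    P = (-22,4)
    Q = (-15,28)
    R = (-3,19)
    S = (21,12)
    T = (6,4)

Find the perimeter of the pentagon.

110

|PQ| = √((7)² + (24)²) = √625 = 25
|QR| = √((12)² + (-9)²) = √225 = 15
|RS| = √((24)² + (-7)²) = √625 = 25
|ST| = √((-15)² + (-8)²) = √289 = 17
|TP| = √((-28)² + (0)²) = √784 = 28
Perimeter = 25 + 15 + 25 + 17 + 28 = 110.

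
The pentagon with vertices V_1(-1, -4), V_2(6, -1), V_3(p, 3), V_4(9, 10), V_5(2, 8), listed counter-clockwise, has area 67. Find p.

Write out the shoelace sum; only the two edges meeting at V_3 involve p:
2·Area = [(6·3 − p·(-1)) + (p·10 − 9·3)] + 77
       = 11·p + 68 = 134
⇒ p = 6.

6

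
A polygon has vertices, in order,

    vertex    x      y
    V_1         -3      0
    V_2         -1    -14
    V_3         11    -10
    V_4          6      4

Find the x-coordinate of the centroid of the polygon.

78/23

Apply the shoelace formula. First the cross-terms c_i = x_i·y_{i+1} − x_{i+1}·y_i:
  42, 164, 104, 12  ⇒  2A = 322, A = 161.
Then Σ (x_i + x_{i+1})·c_i = 3276, so x̄ = 3276 / (6·161) = 78/23.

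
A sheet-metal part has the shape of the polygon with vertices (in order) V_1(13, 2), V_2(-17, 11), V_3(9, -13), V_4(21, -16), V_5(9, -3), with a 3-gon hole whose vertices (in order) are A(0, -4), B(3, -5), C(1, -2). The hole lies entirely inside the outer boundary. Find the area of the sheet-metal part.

Outer boundary:
Cross-terms: 177, 122, 129, 81, 57  ⇒  Σ = 566
Area = |Σ|/2 = 283.
Hole:
Apply the shoelace (surveyor's) formula: 2A = Σ (x_i·y_{i+1} − x_{i+1}·y_i), indices taken mod 3.
Σ = (12) + (-1) + (-4) = 7
Area = |Σ|/2 = 3.5.
Net area = 283 − 3.5 = 279.5.

279.5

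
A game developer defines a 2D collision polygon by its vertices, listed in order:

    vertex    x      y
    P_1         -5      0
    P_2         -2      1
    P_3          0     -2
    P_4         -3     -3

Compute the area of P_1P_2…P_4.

Cross-terms: -5, 4, -6, -15  ⇒  Σ = -22
Area = |Σ|/2 = 11.

11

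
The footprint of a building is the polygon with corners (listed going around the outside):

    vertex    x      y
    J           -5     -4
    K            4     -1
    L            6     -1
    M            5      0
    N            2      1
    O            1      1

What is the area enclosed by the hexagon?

Apply Gauss's area formula: 2A = Σ (x_i·y_{i+1} − x_{i+1}·y_i), indices taken mod 6.
Σ = (21) + (2) + (5) + (5) + (1) + (1) = 35
Area = |Σ|/2 = 17.5.

17.5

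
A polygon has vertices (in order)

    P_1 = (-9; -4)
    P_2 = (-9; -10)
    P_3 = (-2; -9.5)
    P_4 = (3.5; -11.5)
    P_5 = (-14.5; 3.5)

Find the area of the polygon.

Apply the shoelace formula: 2A = Σ (x_i·y_{i+1} − x_{i+1}·y_i), indices taken mod 5.
P_1→P_2: (-9)(-10) − (-9)(-4) = 54
P_2→P_3: (-9)(-9.5) − (-2)(-10) = 65.5
P_3→P_4: (-2)(-11.5) − (3.5)(-9.5) = 56.25
P_4→P_5: (3.5)(3.5) − (-14.5)(-11.5) = -154.5
P_5→P_1: (-14.5)(-4) − (-9)(3.5) = 89.5
Σ = 110.75
Area = |Σ|/2 = 55.375.

55.375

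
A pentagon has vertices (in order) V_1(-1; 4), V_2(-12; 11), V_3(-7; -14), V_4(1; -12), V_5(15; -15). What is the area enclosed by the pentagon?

Cross-terms: 37, 245, 98, 165, 45  ⇒  Σ = 590
Area = |Σ|/2 = 295.

295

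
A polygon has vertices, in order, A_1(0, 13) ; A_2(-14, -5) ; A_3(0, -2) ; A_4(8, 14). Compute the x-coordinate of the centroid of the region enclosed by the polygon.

Apply Gauss's area formula. First the cross-terms c_i = x_i·y_{i+1} − x_{i+1}·y_i:
  182, 28, 16, 104  ⇒  2A = 330, A = 165.
Then Σ (x_i + x_{i+1})·c_i = -1980, so x̄ = -1980 / (6·165) = -2.

-2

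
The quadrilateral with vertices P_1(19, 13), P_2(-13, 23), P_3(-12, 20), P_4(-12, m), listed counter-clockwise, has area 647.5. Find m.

-19

The doubled signed area Σ (x_i y_{i+1} − x_{i+1} y_i) is linear in m.
With m=0 it equals 706; the coefficient of m is -31 (from the two edges through P_4).
So -31·m + 706 = 2·647.5 = 1295 ⇒ m = -19.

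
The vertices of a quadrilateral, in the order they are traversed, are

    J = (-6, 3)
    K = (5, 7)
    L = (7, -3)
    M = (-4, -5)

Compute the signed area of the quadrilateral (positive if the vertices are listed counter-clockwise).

-105

Apply the shoelace formula: 2A = Σ (x_i·y_{i+1} − x_{i+1}·y_i), indices taken mod 4.
J→K: (-6)(7) − (5)(3) = -57
K→L: (5)(-3) − (7)(7) = -64
L→M: (7)(-5) − (-4)(-3) = -47
M→J: (-4)(3) − (-6)(-5) = -42
Σ = -210
Signed area = Σ/2 = -105 (negative ⇒ clockwise traversal).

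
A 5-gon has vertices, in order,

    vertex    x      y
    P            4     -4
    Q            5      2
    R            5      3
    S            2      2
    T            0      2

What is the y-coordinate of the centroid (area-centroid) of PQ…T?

7/33

Apply the shoelace (surveyor's) formula. First the cross-terms c_i = x_i·y_{i+1} − x_{i+1}·y_i:
  28, 5, 4, 4, -8  ⇒  2A = 33, A = 16.5.
Then Σ (y_i + y_{i+1})·c_i = 21, so ȳ = 21 / (6·16.5) = 7/33.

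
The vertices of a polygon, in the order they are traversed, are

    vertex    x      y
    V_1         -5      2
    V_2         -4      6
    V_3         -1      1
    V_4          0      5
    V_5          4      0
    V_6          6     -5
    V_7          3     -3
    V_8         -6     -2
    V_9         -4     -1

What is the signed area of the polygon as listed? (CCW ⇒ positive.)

-53.5

Apply the surveyor's formula: 2A = Σ (x_i·y_{i+1} − x_{i+1}·y_i), indices taken mod 9.
Σ = (-22) + (2) + (-5) + (-20) + (-20) + (-3) + (-24) + (-2) + (-13) = -107
Signed area = Σ/2 = -53.5 (negative ⇒ clockwise traversal).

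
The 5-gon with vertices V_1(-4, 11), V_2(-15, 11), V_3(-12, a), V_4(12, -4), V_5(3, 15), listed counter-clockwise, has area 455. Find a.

-12

Write out the shoelace sum; only the two edges meeting at V_3 involve a:
2·Area = [((-15)·a − (-12)·11) + ((-12)·(-4) − 12·a)] + 406
       = -27·a + 586 = 910
⇒ a = -12.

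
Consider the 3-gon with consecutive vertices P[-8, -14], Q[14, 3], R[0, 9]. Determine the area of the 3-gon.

185

Apply Gauss's area formula: 2A = Σ (x_i·y_{i+1} − x_{i+1}·y_i), indices taken mod 3.
Σ = (172) + (126) + (72) = 370
Area = |Σ|/2 = 185.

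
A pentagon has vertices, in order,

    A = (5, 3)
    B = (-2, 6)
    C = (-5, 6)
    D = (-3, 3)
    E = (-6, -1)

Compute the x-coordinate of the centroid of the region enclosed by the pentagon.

-218/195

Apply Gauss's area formula. First the cross-terms c_i = x_i·y_{i+1} − x_{i+1}·y_i:
  36, 18, 3, 21, -13  ⇒  2A = 65, A = 32.5.
Then Σ (x_i + x_{i+1})·c_i = -218, so x̄ = -218 / (6·32.5) = -218/195.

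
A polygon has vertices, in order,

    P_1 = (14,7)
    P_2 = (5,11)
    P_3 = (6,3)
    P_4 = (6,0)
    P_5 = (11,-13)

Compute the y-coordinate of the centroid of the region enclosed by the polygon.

Apply the surveyor's formula. First the cross-terms c_i = x_i·y_{i+1} − x_{i+1}·y_i:
  119, -51, -18, -78, 259  ⇒  2A = 231, A = 115.5.
Then Σ (y_i + y_{i+1})·c_i = 834, so ȳ = 834 / (6·115.5) = 278/231.

278/231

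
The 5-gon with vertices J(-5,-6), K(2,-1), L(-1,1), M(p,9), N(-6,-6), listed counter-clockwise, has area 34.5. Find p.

0

Write out the shoelace sum; only the two edges meeting at M involve p:
2·Area = [((-1)·9 − p·1) + (p·(-6) − (-6)·9)] + 24
       = -7·p + 69 = 69
⇒ p = 0.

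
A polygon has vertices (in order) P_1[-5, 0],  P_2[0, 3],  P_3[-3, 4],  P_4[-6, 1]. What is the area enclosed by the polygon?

Cross-terms: -15, 9, 21, 5  ⇒  Σ = 20
Area = |Σ|/2 = 10.

10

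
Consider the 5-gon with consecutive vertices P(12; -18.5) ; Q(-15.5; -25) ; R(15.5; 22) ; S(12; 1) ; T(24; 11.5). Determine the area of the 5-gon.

Σ = (-586.75) + (46.5) + (-248.5) + (114) + (-582) = -1256.75
Area = |Σ|/2 = 628.375.

628.375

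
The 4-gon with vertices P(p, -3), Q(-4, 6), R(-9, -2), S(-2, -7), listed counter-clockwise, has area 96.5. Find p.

6

Write out the shoelace sum; only the two edges meeting at P involve p:
2·Area = [((-2)·(-3) − p·(-7)) + (p·6 − (-4)·(-3))] + 121
       = 13·p + 115 = 193
⇒ p = 6.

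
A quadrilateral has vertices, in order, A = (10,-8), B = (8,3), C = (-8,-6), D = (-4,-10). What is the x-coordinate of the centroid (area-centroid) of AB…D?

Apply the surveyor's formula. First the cross-terms c_i = x_i·y_{i+1} − x_{i+1}·y_i:
  94, -24, 56, 132  ⇒  2A = 258, A = 129.
Then Σ (x_i + x_{i+1})·c_i = 1812, so x̄ = 1812 / (6·129) = 302/129.

302/129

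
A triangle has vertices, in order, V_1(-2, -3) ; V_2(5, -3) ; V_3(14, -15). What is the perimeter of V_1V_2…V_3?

42

|V_1V_2| = √((7)² + (0)²) = √49 = 7
|V_2V_3| = √((9)² + (-12)²) = √225 = 15
|V_3V_1| = √((-16)² + (12)²) = √400 = 20
Perimeter = 7 + 15 + 20 = 42.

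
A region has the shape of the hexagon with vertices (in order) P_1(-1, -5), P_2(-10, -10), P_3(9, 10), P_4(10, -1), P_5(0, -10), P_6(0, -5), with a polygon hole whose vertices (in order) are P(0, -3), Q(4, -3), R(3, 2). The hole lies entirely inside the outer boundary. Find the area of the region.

Outer boundary:
Apply the shoelace (surveyor's) formula: 2A = Σ (x_i·y_{i+1} − x_{i+1}·y_i), indices taken mod 6.
Σ = (-40) + (-10) + (-109) + (-100) + (0) + (-5) = -264
Area = |Σ|/2 = 132.
Hole:
Apply Gauss's area formula: 2A = Σ (x_i·y_{i+1} − x_{i+1}·y_i), indices taken mod 3.
Cross-terms: 12, 17, -9  ⇒  Σ = 20
Area = |Σ|/2 = 10.
Net area = 132 − 10 = 122.

122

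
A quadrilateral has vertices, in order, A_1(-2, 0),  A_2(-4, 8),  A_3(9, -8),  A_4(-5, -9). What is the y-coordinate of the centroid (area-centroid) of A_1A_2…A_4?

-697/195

Apply Gauss's area formula. First the cross-terms c_i = x_i·y_{i+1} − x_{i+1}·y_i:
  -16, -40, -121, -18  ⇒  2A = -195, A = -97.5.
Then Σ (y_i + y_{i+1})·c_i = 2091, so ȳ = 2091 / (6·(-97.5)) = -697/195.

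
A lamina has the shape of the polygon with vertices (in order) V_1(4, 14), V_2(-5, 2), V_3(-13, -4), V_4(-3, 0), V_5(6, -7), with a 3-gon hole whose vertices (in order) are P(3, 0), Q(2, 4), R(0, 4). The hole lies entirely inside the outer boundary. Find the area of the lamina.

118.5

Outer boundary:
Apply the surveyor's formula: 2A = Σ (x_i·y_{i+1} − x_{i+1}·y_i), indices taken mod 5.
Σ = (78) + (46) + (-12) + (21) + (112) = 245
Area = |Σ|/2 = 122.5.
Hole:
P→Q: (3)(4) − (2)(0) = 12
Q→R: (2)(4) − (0)(4) = 8
R→P: (0)(0) − (3)(4) = -12
Σ = 8
Area = |Σ|/2 = 4.
Net area = 122.5 − 4 = 118.5.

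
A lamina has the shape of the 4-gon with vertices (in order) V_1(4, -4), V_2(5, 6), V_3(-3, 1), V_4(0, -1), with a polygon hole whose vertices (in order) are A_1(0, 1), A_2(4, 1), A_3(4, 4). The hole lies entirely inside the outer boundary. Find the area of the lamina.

Outer boundary:
Apply Gauss's area formula: 2A = Σ (x_i·y_{i+1} − x_{i+1}·y_i), indices taken mod 4.
Σ = (44) + (23) + (3) + (4) = 74
Area = |Σ|/2 = 37.
Hole:
Σ = (-4) + (12) + (4) = 12
Area = |Σ|/2 = 6.
Net area = 37 − 6 = 31.

31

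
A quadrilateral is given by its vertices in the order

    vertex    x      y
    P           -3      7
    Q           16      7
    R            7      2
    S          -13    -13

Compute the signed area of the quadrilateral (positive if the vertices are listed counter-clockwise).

Apply the shoelace (surveyor's) formula: 2A = Σ (x_i·y_{i+1} − x_{i+1}·y_i), indices taken mod 4.
Σ = (-133) + (-17) + (-65) + (-130) = -345
Signed area = Σ/2 = -172.5 (negative ⇒ clockwise traversal).

-172.5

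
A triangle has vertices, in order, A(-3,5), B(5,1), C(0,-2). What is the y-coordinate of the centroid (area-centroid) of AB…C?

4/3

Apply the shoelace formula. First the cross-terms c_i = x_i·y_{i+1} − x_{i+1}·y_i:
  -28, -10, -6  ⇒  2A = -44, A = -22.
Then Σ (y_i + y_{i+1})·c_i = -176, so ȳ = -176 / (6·(-22)) = 4/3.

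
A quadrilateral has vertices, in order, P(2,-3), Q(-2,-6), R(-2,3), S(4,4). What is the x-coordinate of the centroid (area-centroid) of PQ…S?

22/57

Apply the surveyor's formula. First the cross-terms c_i = x_i·y_{i+1} − x_{i+1}·y_i:
  -18, -18, -20, -20  ⇒  2A = -76, A = -38.
Then Σ (x_i + x_{i+1})·c_i = -88, so x̄ = -88 / (6·(-38)) = 22/57.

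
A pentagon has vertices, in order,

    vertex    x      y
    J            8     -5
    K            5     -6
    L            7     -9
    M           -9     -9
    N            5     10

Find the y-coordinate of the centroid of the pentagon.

-29/12

Apply the shoelace formula. First the cross-terms c_i = x_i·y_{i+1} − x_{i+1}·y_i:
  -23, -3, -144, -45, -105  ⇒  2A = -320, A = -160.
Then Σ (y_i + y_{i+1})·c_i = 2320, so ȳ = 2320 / (6·(-160)) = -29/12.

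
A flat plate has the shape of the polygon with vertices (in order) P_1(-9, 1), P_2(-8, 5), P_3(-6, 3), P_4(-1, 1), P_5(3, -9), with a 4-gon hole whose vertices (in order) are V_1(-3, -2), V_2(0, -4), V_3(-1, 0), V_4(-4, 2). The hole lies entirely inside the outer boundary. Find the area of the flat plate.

Outer boundary:
Apply the shoelace (surveyor's) formula: 2A = Σ (x_i·y_{i+1} − x_{i+1}·y_i), indices taken mod 5.
P_1→P_2: (-9)(5) − (-8)(1) = -37
P_2→P_3: (-8)(3) − (-6)(5) = 6
P_3→P_4: (-6)(1) − (-1)(3) = -3
P_4→P_5: (-1)(-9) − (3)(1) = 6
P_5→P_1: (3)(1) − (-9)(-9) = -78
Σ = -106
Area = |Σ|/2 = 53.
Hole:
Σ = (12) + (-4) + (-2) + (14) = 20
Area = |Σ|/2 = 10.
Net area = 53 − 10 = 43.

43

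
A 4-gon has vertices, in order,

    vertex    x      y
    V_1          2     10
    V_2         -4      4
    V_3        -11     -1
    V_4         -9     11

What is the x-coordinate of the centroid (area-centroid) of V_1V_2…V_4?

-428/73

Apply the surveyor's formula. First the cross-terms c_i = x_i·y_{i+1} − x_{i+1}·y_i:
  48, 48, -130, -112  ⇒  2A = -146, A = -73.
Then Σ (x_i + x_{i+1})·c_i = 2568, so x̄ = 2568 / (6·(-73)) = -428/73.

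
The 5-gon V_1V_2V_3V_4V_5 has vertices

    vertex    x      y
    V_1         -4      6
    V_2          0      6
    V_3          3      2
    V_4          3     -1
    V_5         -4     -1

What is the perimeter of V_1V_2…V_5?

|V_1V_2| = √((4)² + (0)²) = √16 = 4
|V_2V_3| = √((3)² + (-4)²) = √25 = 5
|V_3V_4| = √((0)² + (-3)²) = √9 = 3
|V_4V_5| = √((-7)² + (0)²) = √49 = 7
|V_5V_1| = √((0)² + (7)²) = √49 = 7
Perimeter = 4 + 5 + 3 + 7 + 7 = 26.

26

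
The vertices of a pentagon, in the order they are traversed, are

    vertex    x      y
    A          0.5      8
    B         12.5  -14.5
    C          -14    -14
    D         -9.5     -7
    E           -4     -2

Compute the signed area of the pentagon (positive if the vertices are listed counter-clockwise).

Cross-terms: -107.25, -378, -35, -9, -31  ⇒  Σ = -560.25
Signed area = Σ/2 = -280.125 (negative ⇒ clockwise traversal).

-280.125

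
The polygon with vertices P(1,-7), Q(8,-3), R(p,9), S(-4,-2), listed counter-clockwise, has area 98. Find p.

5

The doubled signed area Σ (x_i y_{i+1} − x_{i+1} y_i) is linear in p.
With p=0 it equals 191; the coefficient of p is 1 (from the two edges through R).
So 1·p + 191 = 2·98 = 196 ⇒ p = 5.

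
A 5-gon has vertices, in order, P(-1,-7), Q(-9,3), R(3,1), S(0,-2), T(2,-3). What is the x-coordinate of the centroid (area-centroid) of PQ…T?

Apply the shoelace (surveyor's) formula. First the cross-terms c_i = x_i·y_{i+1} − x_{i+1}·y_i:
  -66, -18, -6, 4, -17  ⇒  2A = -103, A = -51.5.
Then Σ (x_i + x_{i+1})·c_i = 741, so x̄ = 741 / (6·(-51.5)) = -247/103.

-247/103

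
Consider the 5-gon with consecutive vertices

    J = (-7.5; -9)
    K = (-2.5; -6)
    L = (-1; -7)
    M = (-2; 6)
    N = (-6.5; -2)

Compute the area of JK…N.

Apply Gauss's area formula: 2A = Σ (x_i·y_{i+1} − x_{i+1}·y_i), indices taken mod 5.
J→K: (-7.5)(-6) − (-2.5)(-9) = 22.5
K→L: (-2.5)(-7) − (-1)(-6) = 11.5
L→M: (-1)(6) − (-2)(-7) = -20
M→N: (-2)(-2) − (-6.5)(6) = 43
N→J: (-6.5)(-9) − (-7.5)(-2) = 43.5
Σ = 100.5
Area = |Σ|/2 = 50.25.

50.25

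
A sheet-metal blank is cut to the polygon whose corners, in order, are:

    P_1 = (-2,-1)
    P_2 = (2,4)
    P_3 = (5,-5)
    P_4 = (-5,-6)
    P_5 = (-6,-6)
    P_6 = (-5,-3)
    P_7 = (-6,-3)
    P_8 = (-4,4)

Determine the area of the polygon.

Apply the shoelace formula: 2A = Σ (x_i·y_{i+1} − x_{i+1}·y_i), indices taken mod 8.
Cross-terms: -6, -30, -55, -6, -12, -3, -36, 12  ⇒  Σ = -136
Area = |Σ|/2 = 68.

68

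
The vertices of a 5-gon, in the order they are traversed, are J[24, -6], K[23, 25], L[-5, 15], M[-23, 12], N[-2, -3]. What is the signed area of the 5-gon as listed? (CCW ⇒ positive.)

Σ = (738) + (470) + (285) + (93) + (84) = 1670
Signed area = Σ/2 = 835 (positive ⇒ counter-clockwise traversal).

835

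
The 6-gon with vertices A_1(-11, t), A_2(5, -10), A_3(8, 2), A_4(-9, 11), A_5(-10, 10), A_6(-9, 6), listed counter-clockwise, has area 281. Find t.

-10

Write out the shoelace sum; only the two edges meeting at A_1 involve t:
2·Area = [((-9)·t − (-11)·6) + ((-11)·(-10) − 5·t)] + 246
       = -14·t + 422 = 562
⇒ t = -10.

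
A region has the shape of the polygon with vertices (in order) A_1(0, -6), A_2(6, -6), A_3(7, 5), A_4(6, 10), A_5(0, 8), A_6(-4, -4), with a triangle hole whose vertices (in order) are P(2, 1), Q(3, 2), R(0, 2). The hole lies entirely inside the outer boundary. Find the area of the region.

Outer boundary:
Apply the surveyor's formula: 2A = Σ (x_i·y_{i+1} − x_{i+1}·y_i), indices taken mod 6.
A_1→A_2: (0)(-6) − (6)(-6) = 36
A_2→A_3: (6)(5) − (7)(-6) = 72
A_3→A_4: (7)(10) − (6)(5) = 40
A_4→A_5: (6)(8) − (0)(10) = 48
A_5→A_6: (0)(-4) − (-4)(8) = 32
A_6→A_1: (-4)(-6) − (0)(-4) = 24
Σ = 252
Area = |Σ|/2 = 126.
Hole:
Apply the shoelace (surveyor's) formula: 2A = Σ (x_i·y_{i+1} − x_{i+1}·y_i), indices taken mod 3.
Σ = (1) + (6) + (-4) = 3
Area = |Σ|/2 = 1.5.
Net area = 126 − 1.5 = 124.5.

124.5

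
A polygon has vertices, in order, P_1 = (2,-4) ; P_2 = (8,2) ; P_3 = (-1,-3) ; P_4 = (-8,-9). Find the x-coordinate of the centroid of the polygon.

Apply the shoelace formula. First the cross-terms c_i = x_i·y_{i+1} − x_{i+1}·y_i:
  36, -22, -15, 50  ⇒  2A = 49, A = 24.5.
Then Σ (x_i + x_{i+1})·c_i = 41, so x̄ = 41 / (6·24.5) = 41/147.

41/147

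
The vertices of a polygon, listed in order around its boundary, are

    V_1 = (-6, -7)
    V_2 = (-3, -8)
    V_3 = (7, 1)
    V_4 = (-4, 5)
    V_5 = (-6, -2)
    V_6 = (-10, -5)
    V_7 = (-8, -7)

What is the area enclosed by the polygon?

105.5

Apply the shoelace (surveyor's) formula: 2A = Σ (x_i·y_{i+1} − x_{i+1}·y_i), indices taken mod 7.
Cross-terms: 27, 53, 39, 38, 10, 30, 14  ⇒  Σ = 211
Area = |Σ|/2 = 105.5.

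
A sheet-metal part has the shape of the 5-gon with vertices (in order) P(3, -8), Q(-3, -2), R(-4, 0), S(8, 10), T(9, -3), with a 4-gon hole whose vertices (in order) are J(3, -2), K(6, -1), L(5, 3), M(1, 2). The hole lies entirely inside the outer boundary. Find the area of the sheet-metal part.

112

Outer boundary:
Apply the shoelace (surveyor's) formula: 2A = Σ (x_i·y_{i+1} − x_{i+1}·y_i), indices taken mod 5.
Cross-terms: -30, -8, -40, -114, -63  ⇒  Σ = -255
Area = |Σ|/2 = 127.5.
Hole:
Apply the surveyor's formula: 2A = Σ (x_i·y_{i+1} − x_{i+1}·y_i), indices taken mod 4.
Σ = (9) + (23) + (7) + (-8) = 31
Area = |Σ|/2 = 15.5.
Net area = 127.5 − 15.5 = 112.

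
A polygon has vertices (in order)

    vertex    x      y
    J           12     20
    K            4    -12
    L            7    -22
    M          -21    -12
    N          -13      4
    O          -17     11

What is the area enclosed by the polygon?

780.5

Σ = (-224) + (-4) + (-546) + (-240) + (-75) + (-472) = -1561
Area = |Σ|/2 = 780.5.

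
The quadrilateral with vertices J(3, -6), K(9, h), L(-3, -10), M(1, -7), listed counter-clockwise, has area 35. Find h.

10

The doubled signed area Σ (x_i y_{i+1} − x_{i+1} y_i) is linear in h.
With h=0 it equals 10; the coefficient of h is 6 (from the two edges through K).
So 6·h + 10 = 2·35 = 70 ⇒ h = 10.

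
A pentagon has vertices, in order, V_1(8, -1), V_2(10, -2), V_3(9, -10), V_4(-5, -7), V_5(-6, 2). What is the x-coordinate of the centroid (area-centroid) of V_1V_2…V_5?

Apply Gauss's area formula. First the cross-terms c_i = x_i·y_{i+1} − x_{i+1}·y_i:
  -6, -82, -113, -52, -10  ⇒  2A = -263, A = -131.5.
Then Σ (x_i + x_{i+1})·c_i = -1566, so x̄ = -1566 / (6·(-131.5)) = 522/263.

522/263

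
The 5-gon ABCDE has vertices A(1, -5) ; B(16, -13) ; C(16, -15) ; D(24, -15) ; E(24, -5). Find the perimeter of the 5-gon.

60

|AB| = √((15)² + (-8)²) = √289 = 17
|BC| = √((0)² + (-2)²) = √4 = 2
|CD| = √((8)² + (0)²) = √64 = 8
|DE| = √((0)² + (10)²) = √100 = 10
|EA| = √((-23)² + (0)²) = √529 = 23
Perimeter = 17 + 2 + 8 + 10 + 23 = 60.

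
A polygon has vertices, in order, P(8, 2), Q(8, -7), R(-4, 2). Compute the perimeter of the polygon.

|PQ| = √((0)² + (-9)²) = √81 = 9
|QR| = √((-12)² + (9)²) = √225 = 15
|RP| = √((12)² + (0)²) = √144 = 12
Perimeter = 9 + 15 + 12 = 36.

36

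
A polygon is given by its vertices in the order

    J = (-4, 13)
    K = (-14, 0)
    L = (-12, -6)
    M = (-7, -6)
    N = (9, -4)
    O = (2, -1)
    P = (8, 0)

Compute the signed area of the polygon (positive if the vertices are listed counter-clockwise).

Apply the shoelace (surveyor's) formula: 2A = Σ (x_i·y_{i+1} − x_{i+1}·y_i), indices taken mod 7.
Σ = (182) + (84) + (30) + (82) + (-1) + (8) + (104) = 489
Signed area = Σ/2 = 244.5 (positive ⇒ counter-clockwise traversal).

244.5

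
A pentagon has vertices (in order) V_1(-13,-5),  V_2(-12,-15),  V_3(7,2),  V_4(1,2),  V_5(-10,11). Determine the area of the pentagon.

Apply the surveyor's formula: 2A = Σ (x_i·y_{i+1} − x_{i+1}·y_i), indices taken mod 5.
Σ = (135) + (81) + (12) + (31) + (193) = 452
Area = |Σ|/2 = 226.

226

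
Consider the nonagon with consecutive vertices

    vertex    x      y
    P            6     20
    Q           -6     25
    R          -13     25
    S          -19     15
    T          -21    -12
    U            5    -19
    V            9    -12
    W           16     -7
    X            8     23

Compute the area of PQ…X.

1206.5

Apply the surveyor's formula: 2A = Σ (x_i·y_{i+1} − x_{i+1}·y_i), indices taken mod 9.
Σ = (270) + (175) + (280) + (543) + (459) + (111) + (129) + (424) + (22) = 2413
Area = |Σ|/2 = 1206.5.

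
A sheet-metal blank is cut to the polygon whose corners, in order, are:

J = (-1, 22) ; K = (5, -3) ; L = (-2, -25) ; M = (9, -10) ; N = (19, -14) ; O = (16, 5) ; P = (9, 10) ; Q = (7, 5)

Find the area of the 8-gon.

319.5

Apply the shoelace (surveyor's) formula: 2A = Σ (x_i·y_{i+1} − x_{i+1}·y_i), indices taken mod 8.
Σ = (-107) + (-131) + (245) + (64) + (319) + (115) + (-25) + (159) = 639
Area = |Σ|/2 = 319.5.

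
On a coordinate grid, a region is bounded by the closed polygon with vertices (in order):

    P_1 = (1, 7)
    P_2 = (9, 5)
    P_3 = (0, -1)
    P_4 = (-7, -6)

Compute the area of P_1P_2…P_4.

Σ = (-58) + (-9) + (-7) + (-43) = -117
Area = |Σ|/2 = 58.5.

58.5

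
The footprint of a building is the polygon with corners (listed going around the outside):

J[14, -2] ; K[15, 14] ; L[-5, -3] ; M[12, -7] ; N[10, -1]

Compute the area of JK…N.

187

Apply Gauss's area formula: 2A = Σ (x_i·y_{i+1} − x_{i+1}·y_i), indices taken mod 5.
Σ = (226) + (25) + (71) + (58) + (-6) = 374
Area = |Σ|/2 = 187.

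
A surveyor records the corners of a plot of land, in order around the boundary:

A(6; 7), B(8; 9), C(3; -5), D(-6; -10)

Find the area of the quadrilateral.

55.5

Apply Gauss's area formula: 2A = Σ (x_i·y_{i+1} − x_{i+1}·y_i), indices taken mod 4.
Cross-terms: -2, -67, -60, 18  ⇒  Σ = -111
Area = |Σ|/2 = 55.5.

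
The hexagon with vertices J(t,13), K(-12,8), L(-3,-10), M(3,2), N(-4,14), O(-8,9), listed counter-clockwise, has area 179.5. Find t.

-13

Write out the shoelace sum; only the two edges meeting at J involve t:
2·Area = [((-8)·13 − t·9) + (t·8 − (-12)·13)] + 294
       = -1·t + 346 = 359
⇒ t = -13.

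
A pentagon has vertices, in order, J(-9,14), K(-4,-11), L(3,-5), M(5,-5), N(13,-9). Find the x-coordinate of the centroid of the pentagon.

Apply the shoelace (surveyor's) formula. First the cross-terms c_i = x_i·y_{i+1} − x_{i+1}·y_i:
  155, 53, 10, 20, 101  ⇒  2A = 339, A = 169.5.
Then Σ (x_i + x_{i+1})·c_i = -1224, so x̄ = -1224 / (6·169.5) = -136/113.

-136/113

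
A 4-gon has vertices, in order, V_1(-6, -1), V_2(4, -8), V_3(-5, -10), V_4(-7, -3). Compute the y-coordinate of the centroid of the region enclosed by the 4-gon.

-577/94

Apply the shoelace (surveyor's) formula. First the cross-terms c_i = x_i·y_{i+1} − x_{i+1}·y_i:
  52, -80, -55, -11  ⇒  2A = -94, A = -47.
Then Σ (y_i + y_{i+1})·c_i = 1731, so ȳ = 1731 / (6·(-47)) = -577/94.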